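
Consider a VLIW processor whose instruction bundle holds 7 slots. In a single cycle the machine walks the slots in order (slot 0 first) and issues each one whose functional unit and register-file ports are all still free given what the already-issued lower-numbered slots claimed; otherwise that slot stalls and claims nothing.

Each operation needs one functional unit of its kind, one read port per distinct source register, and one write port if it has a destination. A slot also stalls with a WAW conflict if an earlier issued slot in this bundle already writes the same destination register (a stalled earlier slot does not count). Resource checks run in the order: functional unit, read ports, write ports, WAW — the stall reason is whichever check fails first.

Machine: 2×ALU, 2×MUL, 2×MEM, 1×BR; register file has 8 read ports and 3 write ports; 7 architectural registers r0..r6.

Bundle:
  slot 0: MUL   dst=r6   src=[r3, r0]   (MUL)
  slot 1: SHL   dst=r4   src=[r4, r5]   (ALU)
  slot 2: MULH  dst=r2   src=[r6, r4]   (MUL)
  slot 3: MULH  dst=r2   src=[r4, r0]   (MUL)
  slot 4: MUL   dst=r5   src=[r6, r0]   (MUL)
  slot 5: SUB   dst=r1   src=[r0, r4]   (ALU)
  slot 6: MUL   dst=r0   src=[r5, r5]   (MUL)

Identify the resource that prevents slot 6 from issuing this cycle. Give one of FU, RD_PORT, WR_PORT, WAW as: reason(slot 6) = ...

[0] MUL needs rd=2 wr=1: ok; after: ALU=2 MUL=1 MEM=2 BR=1, R=6, W=2
[1] ALU needs rd=2 wr=1: ok; after: ALU=1 MUL=1 MEM=2 BR=1, R=4, W=1
[2] MUL needs rd=2 wr=1: ok; after: ALU=1 MUL=0 MEM=2 BR=1, R=2, W=0
[3] MUL needs rd=2 wr=1: FU; after: ALU=1 MUL=0 MEM=2 BR=1, R=2, W=0
[4] MUL needs rd=2 wr=1: FU; after: ALU=1 MUL=0 MEM=2 BR=1, R=2, W=0
[5] ALU needs rd=2 wr=1: WR_PORT; after: ALU=1 MUL=0 MEM=2 BR=1, R=2, W=0
[6] MUL needs rd=1 wr=1: FU; after: ALU=1 MUL=0 MEM=2 BR=1, R=2, W=0

reason(slot 6) = FU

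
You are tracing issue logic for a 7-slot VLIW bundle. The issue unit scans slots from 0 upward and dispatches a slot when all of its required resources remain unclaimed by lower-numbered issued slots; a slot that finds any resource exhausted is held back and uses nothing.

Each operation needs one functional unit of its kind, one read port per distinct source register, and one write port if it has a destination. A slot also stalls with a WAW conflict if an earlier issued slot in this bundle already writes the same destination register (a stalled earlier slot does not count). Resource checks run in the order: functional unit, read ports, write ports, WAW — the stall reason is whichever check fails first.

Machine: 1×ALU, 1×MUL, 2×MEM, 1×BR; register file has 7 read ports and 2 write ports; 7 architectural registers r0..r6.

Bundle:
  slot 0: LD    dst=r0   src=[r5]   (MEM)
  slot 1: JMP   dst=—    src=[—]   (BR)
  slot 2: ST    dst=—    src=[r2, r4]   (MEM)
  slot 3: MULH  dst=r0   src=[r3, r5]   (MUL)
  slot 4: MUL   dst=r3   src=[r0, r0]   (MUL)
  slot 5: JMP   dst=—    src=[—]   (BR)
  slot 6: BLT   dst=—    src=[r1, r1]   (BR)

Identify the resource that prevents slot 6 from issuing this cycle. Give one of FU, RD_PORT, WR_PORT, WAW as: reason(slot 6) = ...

reason(slot 6) = FU

(0) want 1×MEM +1rd +1wr — yes → AL1|MU1|ME1|BR1|rd6|wr1
(1) want 1×BR +0rd +0wr — yes → AL1|MU1|ME1|BR0|rd6|wr1
(2) want 1×MEM +2rd +0wr — yes → AL1|MU1|ME0|BR0|rd4|wr1
(3) want 1×MUL +2rd +1wr — WAW → AL1|MU1|ME0|BR0|rd4|wr1
(4) want 1×MUL +1rd +1wr — yes → AL1|MU0|ME0|BR0|rd3|wr0
(5) want 1×BR +0rd +0wr — FU → AL1|MU0|ME0|BR0|rd3|wr0
(6) want 1×BR +1rd +0wr — FU → AL1|MU0|ME0|BR0|rd3|wr0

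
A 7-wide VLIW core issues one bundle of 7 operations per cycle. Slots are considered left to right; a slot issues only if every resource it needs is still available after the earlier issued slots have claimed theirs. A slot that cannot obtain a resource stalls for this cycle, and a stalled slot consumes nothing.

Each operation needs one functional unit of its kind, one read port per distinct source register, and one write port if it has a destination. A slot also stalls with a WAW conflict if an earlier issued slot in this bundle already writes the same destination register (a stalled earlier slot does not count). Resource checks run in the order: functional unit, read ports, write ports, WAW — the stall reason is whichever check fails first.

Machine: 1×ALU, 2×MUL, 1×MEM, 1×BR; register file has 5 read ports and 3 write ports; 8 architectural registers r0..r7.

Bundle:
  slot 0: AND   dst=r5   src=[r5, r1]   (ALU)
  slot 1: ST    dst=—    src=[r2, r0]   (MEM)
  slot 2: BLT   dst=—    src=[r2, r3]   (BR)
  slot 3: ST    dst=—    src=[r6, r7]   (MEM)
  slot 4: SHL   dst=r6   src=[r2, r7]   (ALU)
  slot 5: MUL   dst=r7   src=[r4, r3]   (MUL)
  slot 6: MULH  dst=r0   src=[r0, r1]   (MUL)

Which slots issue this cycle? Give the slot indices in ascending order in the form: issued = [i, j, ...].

[0] ALU needs rd=2 wr=1: ok; after: ALU=0 MUL=2 MEM=1 BR=1, R=3, W=2
[1] MEM needs rd=2 wr=0: ok; after: ALU=0 MUL=2 MEM=0 BR=1, R=1, W=2
[2] BR needs rd=2 wr=0: RD_PORT; after: ALU=0 MUL=2 MEM=0 BR=1, R=1, W=2
[3] MEM needs rd=2 wr=0: FU; after: ALU=0 MUL=2 MEM=0 BR=1, R=1, W=2
[4] ALU needs rd=2 wr=1: FU; after: ALU=0 MUL=2 MEM=0 BR=1, R=1, W=2
[5] MUL needs rd=2 wr=1: RD_PORT; after: ALU=0 MUL=2 MEM=0 BR=1, R=1, W=2
[6] MUL needs rd=2 wr=1: RD_PORT; after: ALU=0 MUL=2 MEM=0 BR=1, R=1, W=2

issued = [0, 1]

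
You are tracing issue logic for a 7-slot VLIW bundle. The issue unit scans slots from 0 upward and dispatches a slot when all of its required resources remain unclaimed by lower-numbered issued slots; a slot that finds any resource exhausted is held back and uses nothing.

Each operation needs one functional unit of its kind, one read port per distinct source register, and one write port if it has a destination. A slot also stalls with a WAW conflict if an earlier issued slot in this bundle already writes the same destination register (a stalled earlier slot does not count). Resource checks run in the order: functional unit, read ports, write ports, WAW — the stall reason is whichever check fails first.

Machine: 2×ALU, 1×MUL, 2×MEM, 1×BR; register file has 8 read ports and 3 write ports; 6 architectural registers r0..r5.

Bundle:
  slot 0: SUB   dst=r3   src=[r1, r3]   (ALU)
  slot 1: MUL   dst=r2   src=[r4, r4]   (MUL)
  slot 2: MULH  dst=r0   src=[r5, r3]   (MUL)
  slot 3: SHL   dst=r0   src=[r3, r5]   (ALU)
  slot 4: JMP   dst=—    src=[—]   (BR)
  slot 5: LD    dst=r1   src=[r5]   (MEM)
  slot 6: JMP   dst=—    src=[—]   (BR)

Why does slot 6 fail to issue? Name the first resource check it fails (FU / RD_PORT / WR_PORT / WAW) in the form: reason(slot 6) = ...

reason(slot 6) = FU

[0] ALU needs rd=2 wr=1: ok; after: ALU=1 MUL=1 MEM=2 BR=1, R=6, W=2
[1] MUL needs rd=1 wr=1: ok; after: ALU=1 MUL=0 MEM=2 BR=1, R=5, W=1
[2] MUL needs rd=2 wr=1: FU; after: ALU=1 MUL=0 MEM=2 BR=1, R=5, W=1
[3] ALU needs rd=2 wr=1: ok; after: ALU=0 MUL=0 MEM=2 BR=1, R=3, W=0
[4] BR needs rd=0 wr=0: ok; after: ALU=0 MUL=0 MEM=2 BR=0, R=3, W=0
[5] MEM needs rd=1 wr=1: WR_PORT; after: ALU=0 MUL=0 MEM=2 BR=0, R=3, W=0
[6] BR needs rd=0 wr=0: FU; after: ALU=0 MUL=0 MEM=2 BR=0, R=3, W=0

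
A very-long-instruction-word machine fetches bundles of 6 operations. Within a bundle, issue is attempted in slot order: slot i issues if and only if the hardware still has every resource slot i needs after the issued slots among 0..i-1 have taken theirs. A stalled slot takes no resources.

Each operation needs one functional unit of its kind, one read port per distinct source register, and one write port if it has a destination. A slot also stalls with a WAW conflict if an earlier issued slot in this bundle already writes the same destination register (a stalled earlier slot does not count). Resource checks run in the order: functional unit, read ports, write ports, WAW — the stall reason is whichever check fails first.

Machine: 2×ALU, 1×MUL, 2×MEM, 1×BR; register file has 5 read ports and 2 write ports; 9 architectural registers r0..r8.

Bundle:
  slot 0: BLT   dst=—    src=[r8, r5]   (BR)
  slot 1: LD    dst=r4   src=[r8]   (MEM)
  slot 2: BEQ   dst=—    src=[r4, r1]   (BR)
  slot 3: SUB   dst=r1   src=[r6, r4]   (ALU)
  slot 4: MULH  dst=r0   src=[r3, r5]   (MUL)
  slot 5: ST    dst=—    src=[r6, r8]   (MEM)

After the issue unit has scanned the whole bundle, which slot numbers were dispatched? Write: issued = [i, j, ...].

issued = [0, 1, 3]

slot 0 (BR): ISSUE — free A2,Mu1,Ld2,B0 rp3 wp2
slot 1 (MEM): ISSUE — free A2,Mu1,Ld1,B0 rp2 wp1
slot 2 (BR): stall FU — free A2,Mu1,Ld1,B0 rp2 wp1
slot 3 (ALU): ISSUE — free A1,Mu1,Ld1,B0 rp0 wp0
slot 4 (MUL): stall RD_PORT — free A1,Mu1,Ld1,B0 rp0 wp0
slot 5 (MEM): stall RD_PORT — free A1,Mu1,Ld1,B0 rp0 wp0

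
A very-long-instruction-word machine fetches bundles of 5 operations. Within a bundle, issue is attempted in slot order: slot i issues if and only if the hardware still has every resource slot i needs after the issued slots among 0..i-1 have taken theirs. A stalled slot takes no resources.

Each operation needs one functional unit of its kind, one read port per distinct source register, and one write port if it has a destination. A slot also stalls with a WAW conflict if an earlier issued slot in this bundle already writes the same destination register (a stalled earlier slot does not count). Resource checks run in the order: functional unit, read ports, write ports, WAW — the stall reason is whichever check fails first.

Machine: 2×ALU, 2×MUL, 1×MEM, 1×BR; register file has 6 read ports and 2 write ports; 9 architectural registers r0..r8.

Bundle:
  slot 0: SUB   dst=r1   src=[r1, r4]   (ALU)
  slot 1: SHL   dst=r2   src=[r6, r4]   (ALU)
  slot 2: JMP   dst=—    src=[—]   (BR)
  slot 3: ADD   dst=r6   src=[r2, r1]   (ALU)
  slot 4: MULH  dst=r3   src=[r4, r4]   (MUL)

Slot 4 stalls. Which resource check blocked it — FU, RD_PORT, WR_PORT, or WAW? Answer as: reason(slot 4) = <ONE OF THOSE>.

  0. ALU→r1 ⇒ go  {1A/2Mu/1Ld/1B | 4r 1w}
  1. ALU→r2 ⇒ go  {0A/2Mu/1Ld/1B | 2r 0w}
  2. BR ⇒ go  {0A/2Mu/1Ld/0B | 2r 0w}
  3. ALU→r6 ⇒ no(FU)  {0A/2Mu/1Ld/0B | 2r 0w}
  4. MUL→r3 ⇒ no(WR_PORT)  {0A/2Mu/1Ld/0B | 2r 0w}

reason(slot 4) = WR_PORT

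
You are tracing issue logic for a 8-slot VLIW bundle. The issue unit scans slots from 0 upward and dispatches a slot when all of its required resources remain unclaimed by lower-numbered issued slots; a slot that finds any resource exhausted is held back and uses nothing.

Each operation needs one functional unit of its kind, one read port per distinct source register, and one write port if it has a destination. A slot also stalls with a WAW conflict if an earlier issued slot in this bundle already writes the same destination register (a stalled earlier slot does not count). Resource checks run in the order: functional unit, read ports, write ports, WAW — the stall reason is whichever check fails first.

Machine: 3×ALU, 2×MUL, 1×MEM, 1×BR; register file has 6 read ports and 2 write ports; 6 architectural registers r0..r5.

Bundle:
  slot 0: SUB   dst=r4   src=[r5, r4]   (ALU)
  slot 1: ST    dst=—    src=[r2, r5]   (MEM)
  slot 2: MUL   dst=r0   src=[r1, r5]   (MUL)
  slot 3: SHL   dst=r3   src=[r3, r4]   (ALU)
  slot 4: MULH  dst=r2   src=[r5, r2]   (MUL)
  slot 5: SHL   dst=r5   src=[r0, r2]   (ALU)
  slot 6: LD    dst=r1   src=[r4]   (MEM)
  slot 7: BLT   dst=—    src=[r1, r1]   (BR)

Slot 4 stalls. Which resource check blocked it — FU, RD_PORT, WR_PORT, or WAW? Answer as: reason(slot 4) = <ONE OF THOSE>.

[0] ALU needs rd=2 wr=1: ok; after: ALU=2 MUL=2 MEM=1 BR=1, R=4, W=1
[1] MEM needs rd=2 wr=0: ok; after: ALU=2 MUL=2 MEM=0 BR=1, R=2, W=1
[2] MUL needs rd=2 wr=1: ok; after: ALU=2 MUL=1 MEM=0 BR=1, R=0, W=0
[3] ALU needs rd=2 wr=1: RD_PORT; after: ALU=2 MUL=1 MEM=0 BR=1, R=0, W=0
[4] MUL needs rd=2 wr=1: RD_PORT; after: ALU=2 MUL=1 MEM=0 BR=1, R=0, W=0
[5] ALU needs rd=2 wr=1: RD_PORT; after: ALU=2 MUL=1 MEM=0 BR=1, R=0, W=0
[6] MEM needs rd=1 wr=1: FU; after: ALU=2 MUL=1 MEM=0 BR=1, R=0, W=0
[7] BR needs rd=1 wr=0: RD_PORT; after: ALU=2 MUL=1 MEM=0 BR=1, R=0, W=0

reason(slot 4) = RD_PORT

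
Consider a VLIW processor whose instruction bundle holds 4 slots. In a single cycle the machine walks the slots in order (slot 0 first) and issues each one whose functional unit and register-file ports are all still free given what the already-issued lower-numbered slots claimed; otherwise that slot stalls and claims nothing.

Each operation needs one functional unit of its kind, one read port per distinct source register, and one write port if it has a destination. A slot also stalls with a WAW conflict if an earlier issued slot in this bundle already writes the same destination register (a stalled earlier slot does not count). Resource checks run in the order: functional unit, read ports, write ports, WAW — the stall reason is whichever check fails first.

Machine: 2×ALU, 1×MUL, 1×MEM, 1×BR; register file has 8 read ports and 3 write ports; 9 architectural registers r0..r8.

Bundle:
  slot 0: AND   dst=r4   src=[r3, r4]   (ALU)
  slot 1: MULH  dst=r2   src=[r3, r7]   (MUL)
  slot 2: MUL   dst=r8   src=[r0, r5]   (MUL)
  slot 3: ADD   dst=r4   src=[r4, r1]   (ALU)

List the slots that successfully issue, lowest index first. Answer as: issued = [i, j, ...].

#0 ALU src=r3,r4 dispatched  <A:1 Mu:1 Ld:1 B:1 rd:6 wr:2>
#1 MUL src=r3,r7 dispatched  <A:1 Mu:0 Ld:1 B:1 rd:4 wr:1>
#2 MUL src=r0,r5 held:FU  <A:1 Mu:0 Ld:1 B:1 rd:4 wr:1>
#3 ALU src=r4,r1 held:WAW  <A:1 Mu:0 Ld:1 B:1 rd:4 wr:1>

issued = [0, 1]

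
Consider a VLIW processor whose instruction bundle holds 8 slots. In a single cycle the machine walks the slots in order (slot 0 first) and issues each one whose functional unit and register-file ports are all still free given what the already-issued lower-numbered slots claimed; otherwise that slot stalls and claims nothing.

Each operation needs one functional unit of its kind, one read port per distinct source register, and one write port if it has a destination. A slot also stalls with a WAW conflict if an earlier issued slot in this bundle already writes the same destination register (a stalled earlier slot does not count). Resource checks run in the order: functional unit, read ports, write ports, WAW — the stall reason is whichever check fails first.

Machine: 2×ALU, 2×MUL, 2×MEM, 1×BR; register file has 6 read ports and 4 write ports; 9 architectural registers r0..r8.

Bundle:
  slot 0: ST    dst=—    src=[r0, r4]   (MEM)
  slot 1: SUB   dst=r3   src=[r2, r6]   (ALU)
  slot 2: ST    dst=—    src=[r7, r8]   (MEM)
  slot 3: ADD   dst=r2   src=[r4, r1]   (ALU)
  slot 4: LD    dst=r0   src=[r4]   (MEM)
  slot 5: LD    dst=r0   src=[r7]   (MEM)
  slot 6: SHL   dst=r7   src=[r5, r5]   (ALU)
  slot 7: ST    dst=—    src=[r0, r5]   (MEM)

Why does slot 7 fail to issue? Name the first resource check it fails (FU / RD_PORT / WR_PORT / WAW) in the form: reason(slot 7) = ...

reason(slot 7) = FU

#0 MEM src=r0,r4 dispatched  <A:2 Mu:2 Ld:1 B:1 rd:4 wr:4>
#1 ALU src=r2,r6 dispatched  <A:1 Mu:2 Ld:1 B:1 rd:2 wr:3>
#2 MEM src=r7,r8 dispatched  <A:1 Mu:2 Ld:0 B:1 rd:0 wr:3>
#3 ALU src=r4,r1 held:RD_PORT  <A:1 Mu:2 Ld:0 B:1 rd:0 wr:3>
#4 MEM src=r4 held:FU  <A:1 Mu:2 Ld:0 B:1 rd:0 wr:3>
#5 MEM src=r7 held:FU  <A:1 Mu:2 Ld:0 B:1 rd:0 wr:3>
#6 ALU src=r5,r5 held:RD_PORT  <A:1 Mu:2 Ld:0 B:1 rd:0 wr:3>
#7 MEM src=r0,r5 held:FU  <A:1 Mu:2 Ld:0 B:1 rd:0 wr:3>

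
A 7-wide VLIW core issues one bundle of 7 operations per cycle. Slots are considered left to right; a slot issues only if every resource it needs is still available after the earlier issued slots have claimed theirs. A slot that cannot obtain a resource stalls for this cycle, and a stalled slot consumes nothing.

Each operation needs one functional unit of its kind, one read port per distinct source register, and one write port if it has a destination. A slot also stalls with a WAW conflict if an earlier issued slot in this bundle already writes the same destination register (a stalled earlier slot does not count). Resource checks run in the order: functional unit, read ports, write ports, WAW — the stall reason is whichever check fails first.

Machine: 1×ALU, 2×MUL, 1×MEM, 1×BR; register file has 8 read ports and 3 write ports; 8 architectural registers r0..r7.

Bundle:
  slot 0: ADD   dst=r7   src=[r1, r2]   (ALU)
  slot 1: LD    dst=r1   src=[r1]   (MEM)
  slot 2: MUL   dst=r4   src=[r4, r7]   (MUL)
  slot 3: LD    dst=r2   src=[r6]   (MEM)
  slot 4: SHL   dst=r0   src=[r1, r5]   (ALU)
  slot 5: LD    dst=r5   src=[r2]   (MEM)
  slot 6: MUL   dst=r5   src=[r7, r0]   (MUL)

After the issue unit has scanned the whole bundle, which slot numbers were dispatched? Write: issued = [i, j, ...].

slot 0 (ALU): ISSUE — free A0,Mu2,Ld1,B1 rp6 wp2
slot 1 (MEM): ISSUE — free A0,Mu2,Ld0,B1 rp5 wp1
slot 2 (MUL): ISSUE — free A0,Mu1,Ld0,B1 rp3 wp0
slot 3 (MEM): stall FU — free A0,Mu1,Ld0,B1 rp3 wp0
slot 4 (ALU): stall FU — free A0,Mu1,Ld0,B1 rp3 wp0
slot 5 (MEM): stall FU — free A0,Mu1,Ld0,B1 rp3 wp0
slot 6 (MUL): stall WR_PORT — free A0,Mu1,Ld0,B1 rp3 wp0

issued = [0, 1, 2]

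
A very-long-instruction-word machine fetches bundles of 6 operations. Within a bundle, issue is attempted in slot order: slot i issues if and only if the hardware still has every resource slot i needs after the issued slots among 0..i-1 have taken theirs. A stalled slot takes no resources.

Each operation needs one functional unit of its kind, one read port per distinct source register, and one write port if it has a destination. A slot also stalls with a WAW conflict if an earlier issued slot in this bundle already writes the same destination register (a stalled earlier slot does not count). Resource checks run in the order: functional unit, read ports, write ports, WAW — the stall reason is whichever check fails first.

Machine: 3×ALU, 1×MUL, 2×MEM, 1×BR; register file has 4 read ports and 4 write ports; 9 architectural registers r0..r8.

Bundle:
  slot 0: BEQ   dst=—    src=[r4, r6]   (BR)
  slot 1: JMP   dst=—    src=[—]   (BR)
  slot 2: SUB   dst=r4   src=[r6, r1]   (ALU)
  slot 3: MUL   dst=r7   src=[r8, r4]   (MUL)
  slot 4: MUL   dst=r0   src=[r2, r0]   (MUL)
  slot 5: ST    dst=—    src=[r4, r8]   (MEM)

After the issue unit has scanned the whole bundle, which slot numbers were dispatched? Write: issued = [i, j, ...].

issued = [0, 2]

(0) want 1×BR +2rd +0wr — yes → AL3|MU1|ME2|BR0|rd2|wr4
(1) want 1×BR +0rd +0wr — FU → AL3|MU1|ME2|BR0|rd2|wr4
(2) want 1×ALU +2rd +1wr — yes → AL2|MU1|ME2|BR0|rd0|wr3
(3) want 1×MUL +2rd +1wr — RD_PORT → AL2|MU1|ME2|BR0|rd0|wr3
(4) want 1×MUL +2rd +1wr — RD_PORT → AL2|MU1|ME2|BR0|rd0|wr3
(5) want 1×MEM +2rd +0wr — RD_PORT → AL2|MU1|ME2|BR0|rd0|wr3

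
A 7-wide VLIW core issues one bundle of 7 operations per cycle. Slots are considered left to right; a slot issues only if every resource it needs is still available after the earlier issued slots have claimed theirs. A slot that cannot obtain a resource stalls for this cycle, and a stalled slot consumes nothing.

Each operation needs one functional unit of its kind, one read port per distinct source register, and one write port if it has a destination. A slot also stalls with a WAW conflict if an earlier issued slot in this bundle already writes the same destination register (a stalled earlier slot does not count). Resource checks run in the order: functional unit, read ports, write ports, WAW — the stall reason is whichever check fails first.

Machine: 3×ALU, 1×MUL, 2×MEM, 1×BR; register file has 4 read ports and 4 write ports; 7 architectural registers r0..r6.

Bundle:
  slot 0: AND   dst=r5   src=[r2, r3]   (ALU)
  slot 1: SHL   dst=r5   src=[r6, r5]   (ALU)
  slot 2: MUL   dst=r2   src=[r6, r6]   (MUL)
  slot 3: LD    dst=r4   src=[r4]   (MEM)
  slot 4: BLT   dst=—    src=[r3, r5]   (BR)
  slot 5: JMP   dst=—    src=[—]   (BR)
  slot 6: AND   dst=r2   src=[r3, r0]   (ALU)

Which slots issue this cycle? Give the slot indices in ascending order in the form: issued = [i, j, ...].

slot 0 (ALU): ISSUE — free A2,Mu1,Ld2,B1 rp2 wp3
slot 1 (ALU): stall WAW — free A2,Mu1,Ld2,B1 rp2 wp3
slot 2 (MUL): ISSUE — free A2,Mu0,Ld2,B1 rp1 wp2
slot 3 (MEM): ISSUE — free A2,Mu0,Ld1,B1 rp0 wp1
slot 4 (BR): stall RD_PORT — free A2,Mu0,Ld1,B1 rp0 wp1
slot 5 (BR): ISSUE — free A2,Mu0,Ld1,B0 rp0 wp1
slot 6 (ALU): stall RD_PORT — free A2,Mu0,Ld1,B0 rp0 wp1

issued = [0, 2, 3, 5]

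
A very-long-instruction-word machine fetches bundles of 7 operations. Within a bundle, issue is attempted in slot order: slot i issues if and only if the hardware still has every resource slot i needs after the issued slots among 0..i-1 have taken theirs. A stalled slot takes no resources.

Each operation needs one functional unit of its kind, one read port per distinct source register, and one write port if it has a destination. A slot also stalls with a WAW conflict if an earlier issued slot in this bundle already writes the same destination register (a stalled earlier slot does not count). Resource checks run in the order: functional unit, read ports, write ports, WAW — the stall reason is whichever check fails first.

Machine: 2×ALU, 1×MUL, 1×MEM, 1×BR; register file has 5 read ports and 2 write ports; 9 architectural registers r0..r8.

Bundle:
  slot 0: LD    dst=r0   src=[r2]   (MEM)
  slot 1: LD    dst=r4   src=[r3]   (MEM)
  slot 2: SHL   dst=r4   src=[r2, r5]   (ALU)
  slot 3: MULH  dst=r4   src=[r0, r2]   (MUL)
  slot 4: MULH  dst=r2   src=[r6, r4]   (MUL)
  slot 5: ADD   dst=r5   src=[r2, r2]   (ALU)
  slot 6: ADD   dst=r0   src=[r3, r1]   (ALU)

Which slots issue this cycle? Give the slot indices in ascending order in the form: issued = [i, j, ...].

issued = [0, 2]

  0. MEM→r0 ⇒ go  {2A/1Mu/0Ld/1B | 4r 1w}
  1. MEM→r4 ⇒ no(FU)  {2A/1Mu/0Ld/1B | 4r 1w}
  2. ALU→r4 ⇒ go  {1A/1Mu/0Ld/1B | 2r 0w}
  3. MUL→r4 ⇒ no(WR_PORT)  {1A/1Mu/0Ld/1B | 2r 0w}
  4. MUL→r2 ⇒ no(WR_PORT)  {1A/1Mu/0Ld/1B | 2r 0w}
  5. ALU→r5 ⇒ no(WR_PORT)  {1A/1Mu/0Ld/1B | 2r 0w}
  6. ALU→r0 ⇒ no(WR_PORT)  {1A/1Mu/0Ld/1B | 2r 0w}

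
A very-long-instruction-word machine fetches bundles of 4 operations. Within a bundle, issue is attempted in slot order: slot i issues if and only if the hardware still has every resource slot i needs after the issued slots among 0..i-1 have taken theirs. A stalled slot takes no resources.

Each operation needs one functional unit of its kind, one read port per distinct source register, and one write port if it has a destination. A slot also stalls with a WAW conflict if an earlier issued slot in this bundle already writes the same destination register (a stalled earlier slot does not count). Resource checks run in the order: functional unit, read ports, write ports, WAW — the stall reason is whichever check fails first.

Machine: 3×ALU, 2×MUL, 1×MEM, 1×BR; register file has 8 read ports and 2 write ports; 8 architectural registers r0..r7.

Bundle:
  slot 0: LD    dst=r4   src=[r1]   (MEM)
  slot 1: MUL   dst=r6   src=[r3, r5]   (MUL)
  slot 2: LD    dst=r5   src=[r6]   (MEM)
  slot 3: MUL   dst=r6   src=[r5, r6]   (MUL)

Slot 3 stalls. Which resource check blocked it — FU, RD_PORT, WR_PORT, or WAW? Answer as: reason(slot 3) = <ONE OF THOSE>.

#0 MEM src=r1 dispatched  <A:3 Mu:2 Ld:0 B:1 rd:7 wr:1>
#1 MUL src=r3,r5 dispatched  <A:3 Mu:1 Ld:0 B:1 rd:5 wr:0>
#2 MEM src=r6 held:FU  <A:3 Mu:1 Ld:0 B:1 rd:5 wr:0>
#3 MUL src=r5,r6 held:WR_PORT  <A:3 Mu:1 Ld:0 B:1 rd:5 wr:0>

reason(slot 3) = WR_PORT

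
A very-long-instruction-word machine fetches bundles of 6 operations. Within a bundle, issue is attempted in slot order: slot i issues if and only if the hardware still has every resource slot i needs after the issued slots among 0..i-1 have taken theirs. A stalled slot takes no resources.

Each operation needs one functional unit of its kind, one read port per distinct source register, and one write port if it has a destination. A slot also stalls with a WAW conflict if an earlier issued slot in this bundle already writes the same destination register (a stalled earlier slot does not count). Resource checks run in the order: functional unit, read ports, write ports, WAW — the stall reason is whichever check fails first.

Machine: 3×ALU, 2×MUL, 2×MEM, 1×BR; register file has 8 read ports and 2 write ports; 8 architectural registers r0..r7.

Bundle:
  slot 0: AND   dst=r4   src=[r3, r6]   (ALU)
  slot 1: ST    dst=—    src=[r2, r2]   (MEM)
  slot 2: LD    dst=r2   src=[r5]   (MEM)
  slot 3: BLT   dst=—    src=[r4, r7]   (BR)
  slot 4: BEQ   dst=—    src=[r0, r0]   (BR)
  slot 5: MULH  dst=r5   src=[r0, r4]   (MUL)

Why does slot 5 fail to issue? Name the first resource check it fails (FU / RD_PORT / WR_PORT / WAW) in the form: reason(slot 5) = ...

slot 0 (ALU): ISSUE — free A2,Mu2,Ld2,B1 rp6 wp1
slot 1 (MEM): ISSUE — free A2,Mu2,Ld1,B1 rp5 wp1
slot 2 (MEM): ISSUE — free A2,Mu2,Ld0,B1 rp4 wp0
slot 3 (BR): ISSUE — free A2,Mu2,Ld0,B0 rp2 wp0
slot 4 (BR): stall FU — free A2,Mu2,Ld0,B0 rp2 wp0
slot 5 (MUL): stall WR_PORT — free A2,Mu2,Ld0,B0 rp2 wp0

reason(slot 5) = WR_PORT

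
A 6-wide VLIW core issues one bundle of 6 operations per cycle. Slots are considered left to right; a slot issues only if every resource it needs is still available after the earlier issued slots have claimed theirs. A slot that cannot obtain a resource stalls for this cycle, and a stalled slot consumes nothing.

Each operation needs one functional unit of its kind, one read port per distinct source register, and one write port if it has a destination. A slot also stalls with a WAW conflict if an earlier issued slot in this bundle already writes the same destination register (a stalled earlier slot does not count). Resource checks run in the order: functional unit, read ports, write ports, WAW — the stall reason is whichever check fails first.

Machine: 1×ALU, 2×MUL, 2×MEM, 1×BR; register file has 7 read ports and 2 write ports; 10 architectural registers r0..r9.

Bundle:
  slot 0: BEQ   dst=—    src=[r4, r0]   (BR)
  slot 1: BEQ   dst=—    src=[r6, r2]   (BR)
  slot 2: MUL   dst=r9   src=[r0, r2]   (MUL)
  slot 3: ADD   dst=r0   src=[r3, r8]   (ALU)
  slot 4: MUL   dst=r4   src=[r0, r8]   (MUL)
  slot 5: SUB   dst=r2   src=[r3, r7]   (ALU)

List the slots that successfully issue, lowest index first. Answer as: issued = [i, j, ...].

issued = [0, 2, 3]

#0 BR src=r4,r0 dispatched  <A:1 Mu:2 Ld:2 B:0 rd:5 wr:2>
#1 BR src=r6,r2 held:FU  <A:1 Mu:2 Ld:2 B:0 rd:5 wr:2>
#2 MUL src=r0,r2 dispatched  <A:1 Mu:1 Ld:2 B:0 rd:3 wr:1>
#3 ALU src=r3,r8 dispatched  <A:0 Mu:1 Ld:2 B:0 rd:1 wr:0>
#4 MUL src=r0,r8 held:RD_PORT  <A:0 Mu:1 Ld:2 B:0 rd:1 wr:0>
#5 ALU src=r3,r7 held:FU  <A:0 Mu:1 Ld:2 B:0 rd:1 wr:0>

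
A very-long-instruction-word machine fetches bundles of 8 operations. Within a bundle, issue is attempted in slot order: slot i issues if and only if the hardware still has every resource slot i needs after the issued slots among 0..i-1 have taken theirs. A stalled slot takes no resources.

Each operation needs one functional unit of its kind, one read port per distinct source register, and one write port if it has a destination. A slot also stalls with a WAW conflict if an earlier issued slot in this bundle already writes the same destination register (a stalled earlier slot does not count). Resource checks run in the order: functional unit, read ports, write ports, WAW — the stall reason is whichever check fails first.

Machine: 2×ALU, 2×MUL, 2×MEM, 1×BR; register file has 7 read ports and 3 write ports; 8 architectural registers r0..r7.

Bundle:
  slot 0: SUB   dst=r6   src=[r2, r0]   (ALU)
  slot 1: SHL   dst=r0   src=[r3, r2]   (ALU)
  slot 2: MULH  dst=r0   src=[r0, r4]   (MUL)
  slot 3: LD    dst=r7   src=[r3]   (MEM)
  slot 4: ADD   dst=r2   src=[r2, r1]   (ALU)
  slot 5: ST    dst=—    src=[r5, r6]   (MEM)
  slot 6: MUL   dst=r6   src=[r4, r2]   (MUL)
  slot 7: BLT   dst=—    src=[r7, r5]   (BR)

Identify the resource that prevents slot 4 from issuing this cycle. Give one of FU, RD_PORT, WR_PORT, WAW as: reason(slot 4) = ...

[0] ALU needs rd=2 wr=1: ok; after: ALU=1 MUL=2 MEM=2 BR=1, R=5, W=2
[1] ALU needs rd=2 wr=1: ok; after: ALU=0 MUL=2 MEM=2 BR=1, R=3, W=1
[2] MUL needs rd=2 wr=1: WAW; after: ALU=0 MUL=2 MEM=2 BR=1, R=3, W=1
[3] MEM needs rd=1 wr=1: ok; after: ALU=0 MUL=2 MEM=1 BR=1, R=2, W=0
[4] ALU needs rd=2 wr=1: FU; after: ALU=0 MUL=2 MEM=1 BR=1, R=2, W=0
[5] MEM needs rd=2 wr=0: ok; after: ALU=0 MUL=2 MEM=0 BR=1, R=0, W=0
[6] MUL needs rd=2 wr=1: RD_PORT; after: ALU=0 MUL=2 MEM=0 BR=1, R=0, W=0
[7] BR needs rd=2 wr=0: RD_PORT; after: ALU=0 MUL=2 MEM=0 BR=1, R=0, W=0

reason(slot 4) = FU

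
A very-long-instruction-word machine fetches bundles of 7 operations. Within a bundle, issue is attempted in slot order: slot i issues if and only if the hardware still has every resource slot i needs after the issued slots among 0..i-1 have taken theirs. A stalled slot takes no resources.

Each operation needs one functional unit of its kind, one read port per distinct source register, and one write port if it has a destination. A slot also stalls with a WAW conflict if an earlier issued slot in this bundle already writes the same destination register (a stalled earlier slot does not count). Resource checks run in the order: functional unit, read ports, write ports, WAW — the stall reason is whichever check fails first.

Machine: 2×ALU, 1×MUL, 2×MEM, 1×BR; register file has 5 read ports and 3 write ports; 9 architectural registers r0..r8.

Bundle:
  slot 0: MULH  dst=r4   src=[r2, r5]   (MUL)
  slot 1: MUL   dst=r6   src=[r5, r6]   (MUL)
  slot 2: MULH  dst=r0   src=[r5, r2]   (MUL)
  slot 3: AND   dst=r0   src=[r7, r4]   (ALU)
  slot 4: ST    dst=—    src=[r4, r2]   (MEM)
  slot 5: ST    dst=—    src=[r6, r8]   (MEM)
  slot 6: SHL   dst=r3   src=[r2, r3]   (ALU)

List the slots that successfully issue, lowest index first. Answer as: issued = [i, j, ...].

  0. MUL→r4 ⇒ go  {2A/0Mu/2Ld/1B | 3r 2w}
  1. MUL→r6 ⇒ no(FU)  {2A/0Mu/2Ld/1B | 3r 2w}
  2. MUL→r0 ⇒ no(FU)  {2A/0Mu/2Ld/1B | 3r 2w}
  3. ALU→r0 ⇒ go  {1A/0Mu/2Ld/1B | 1r 1w}
  4. MEM ⇒ no(RD_PORT)  {1A/0Mu/2Ld/1B | 1r 1w}
  5. MEM ⇒ no(RD_PORT)  {1A/0Mu/2Ld/1B | 1r 1w}
  6. ALU→r3 ⇒ no(RD_PORT)  {1A/0Mu/2Ld/1B | 1r 1w}

issued = [0, 3]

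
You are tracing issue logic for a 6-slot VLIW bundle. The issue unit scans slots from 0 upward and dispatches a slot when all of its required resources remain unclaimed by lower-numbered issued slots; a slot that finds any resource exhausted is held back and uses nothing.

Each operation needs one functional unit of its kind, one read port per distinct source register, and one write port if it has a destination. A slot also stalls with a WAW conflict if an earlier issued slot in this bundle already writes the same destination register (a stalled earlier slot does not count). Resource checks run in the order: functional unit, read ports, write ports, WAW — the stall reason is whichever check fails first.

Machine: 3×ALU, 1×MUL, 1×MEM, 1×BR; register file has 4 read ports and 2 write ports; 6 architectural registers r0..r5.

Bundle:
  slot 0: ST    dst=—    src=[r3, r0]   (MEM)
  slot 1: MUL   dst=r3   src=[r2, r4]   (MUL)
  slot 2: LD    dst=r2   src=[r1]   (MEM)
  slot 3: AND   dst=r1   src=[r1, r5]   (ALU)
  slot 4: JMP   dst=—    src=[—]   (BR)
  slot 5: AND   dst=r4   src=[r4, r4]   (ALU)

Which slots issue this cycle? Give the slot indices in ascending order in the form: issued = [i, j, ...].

issued = [0, 1, 4]

(0) want 1×MEM +2rd +0wr — yes → AL3|MU1|ME0|BR1|rd2|wr2
(1) want 1×MUL +2rd +1wr — yes → AL3|MU0|ME0|BR1|rd0|wr1
(2) want 1×MEM +1rd +1wr — FU → AL3|MU0|ME0|BR1|rd0|wr1
(3) want 1×ALU +2rd +1wr — RD_PORT → AL3|MU0|ME0|BR1|rd0|wr1
(4) want 1×BR +0rd +0wr — yes → AL3|MU0|ME0|BR0|rd0|wr1
(5) want 1×ALU +1rd +1wr — RD_PORT → AL3|MU0|ME0|BR0|rd0|wr1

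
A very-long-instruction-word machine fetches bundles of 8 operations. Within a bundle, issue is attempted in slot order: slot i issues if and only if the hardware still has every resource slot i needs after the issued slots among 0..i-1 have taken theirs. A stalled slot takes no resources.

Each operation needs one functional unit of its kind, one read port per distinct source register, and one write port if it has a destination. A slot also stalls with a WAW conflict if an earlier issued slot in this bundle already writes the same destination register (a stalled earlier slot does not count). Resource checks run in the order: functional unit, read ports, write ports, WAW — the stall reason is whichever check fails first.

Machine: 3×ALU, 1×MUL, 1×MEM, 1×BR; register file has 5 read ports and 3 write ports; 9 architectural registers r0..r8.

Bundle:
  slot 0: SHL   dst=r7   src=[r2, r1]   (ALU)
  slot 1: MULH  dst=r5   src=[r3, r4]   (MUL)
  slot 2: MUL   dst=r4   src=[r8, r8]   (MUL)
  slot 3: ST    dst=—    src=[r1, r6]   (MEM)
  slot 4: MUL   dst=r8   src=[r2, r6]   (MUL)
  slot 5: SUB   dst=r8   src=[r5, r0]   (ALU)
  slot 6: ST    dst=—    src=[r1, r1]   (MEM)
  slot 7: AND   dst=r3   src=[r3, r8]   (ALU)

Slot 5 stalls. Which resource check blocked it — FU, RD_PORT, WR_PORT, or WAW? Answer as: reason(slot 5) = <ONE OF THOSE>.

  0. ALU→r7 ⇒ go  {2A/1Mu/1Ld/1B | 3r 2w}
  1. MUL→r5 ⇒ go  {2A/0Mu/1Ld/1B | 1r 1w}
  2. MUL→r4 ⇒ no(FU)  {2A/0Mu/1Ld/1B | 1r 1w}
  3. MEM ⇒ no(RD_PORT)  {2A/0Mu/1Ld/1B | 1r 1w}
  4. MUL→r8 ⇒ no(FU)  {2A/0Mu/1Ld/1B | 1r 1w}
  5. ALU→r8 ⇒ no(RD_PORT)  {2A/0Mu/1Ld/1B | 1r 1w}
  6. MEM ⇒ go  {2A/0Mu/0Ld/1B | 0r 1w}
  7. ALU→r3 ⇒ no(RD_PORT)  {2A/0Mu/0Ld/1B | 0r 1w}

reason(slot 5) = RD_PORT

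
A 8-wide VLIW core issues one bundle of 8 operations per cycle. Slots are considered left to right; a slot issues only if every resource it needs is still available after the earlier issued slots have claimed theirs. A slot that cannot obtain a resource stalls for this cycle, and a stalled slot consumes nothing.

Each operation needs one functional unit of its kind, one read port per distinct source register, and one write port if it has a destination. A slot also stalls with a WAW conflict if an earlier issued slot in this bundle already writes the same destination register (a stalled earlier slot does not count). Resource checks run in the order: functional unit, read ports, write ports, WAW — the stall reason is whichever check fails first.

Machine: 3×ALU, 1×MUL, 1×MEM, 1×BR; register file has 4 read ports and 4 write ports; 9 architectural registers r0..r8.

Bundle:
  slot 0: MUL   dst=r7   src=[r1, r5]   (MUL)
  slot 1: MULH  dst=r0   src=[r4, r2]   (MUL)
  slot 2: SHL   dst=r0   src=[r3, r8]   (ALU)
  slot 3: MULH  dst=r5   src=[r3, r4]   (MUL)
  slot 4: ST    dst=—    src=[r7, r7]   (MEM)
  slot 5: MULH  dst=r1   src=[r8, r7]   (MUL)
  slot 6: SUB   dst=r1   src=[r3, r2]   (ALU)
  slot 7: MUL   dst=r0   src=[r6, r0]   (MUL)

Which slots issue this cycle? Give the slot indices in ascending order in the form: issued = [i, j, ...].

#0 MUL src=r1,r5 dispatched  <A:3 Mu:0 Ld:1 B:1 rd:2 wr:3>
#1 MUL src=r4,r2 held:FU  <A:3 Mu:0 Ld:1 B:1 rd:2 wr:3>
#2 ALU src=r3,r8 dispatched  <A:2 Mu:0 Ld:1 B:1 rd:0 wr:2>
#3 MUL src=r3,r4 held:FU  <A:2 Mu:0 Ld:1 B:1 rd:0 wr:2>
#4 MEM src=r7,r7 held:RD_PORT  <A:2 Mu:0 Ld:1 B:1 rd:0 wr:2>
#5 MUL src=r8,r7 held:FU  <A:2 Mu:0 Ld:1 B:1 rd:0 wr:2>
#6 ALU src=r3,r2 held:RD_PORT  <A:2 Mu:0 Ld:1 B:1 rd:0 wr:2>
#7 MUL src=r6,r0 held:FU  <A:2 Mu:0 Ld:1 B:1 rd:0 wr:2>

issued = [0, 2]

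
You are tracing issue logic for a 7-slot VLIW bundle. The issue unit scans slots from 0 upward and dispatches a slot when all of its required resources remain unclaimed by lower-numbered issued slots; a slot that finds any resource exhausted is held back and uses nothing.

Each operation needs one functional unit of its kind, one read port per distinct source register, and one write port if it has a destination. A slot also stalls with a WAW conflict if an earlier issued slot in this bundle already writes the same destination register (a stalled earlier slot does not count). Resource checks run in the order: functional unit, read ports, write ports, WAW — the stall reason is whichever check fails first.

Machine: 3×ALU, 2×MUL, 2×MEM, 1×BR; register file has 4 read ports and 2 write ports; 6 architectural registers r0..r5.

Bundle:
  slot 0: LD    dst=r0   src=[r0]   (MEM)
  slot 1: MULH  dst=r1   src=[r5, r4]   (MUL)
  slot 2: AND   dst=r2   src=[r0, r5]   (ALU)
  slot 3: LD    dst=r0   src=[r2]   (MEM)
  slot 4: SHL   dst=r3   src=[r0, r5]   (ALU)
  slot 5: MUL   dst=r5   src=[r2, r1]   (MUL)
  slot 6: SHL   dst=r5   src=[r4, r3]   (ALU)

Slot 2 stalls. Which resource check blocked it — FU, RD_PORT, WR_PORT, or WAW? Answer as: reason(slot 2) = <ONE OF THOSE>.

reason(slot 2) = RD_PORT

  0. MEM→r0 ⇒ go  {3A/2Mu/1Ld/1B | 3r 1w}
  1. MUL→r1 ⇒ go  {3A/1Mu/1Ld/1B | 1r 0w}
  2. ALU→r2 ⇒ no(RD_PORT)  {3A/1Mu/1Ld/1B | 1r 0w}
  3. MEM→r0 ⇒ no(WR_PORT)  {3A/1Mu/1Ld/1B | 1r 0w}
  4. ALU→r3 ⇒ no(RD_PORT)  {3A/1Mu/1Ld/1B | 1r 0w}
  5. MUL→r5 ⇒ no(RD_PORT)  {3A/1Mu/1Ld/1B | 1r 0w}
  6. ALU→r5 ⇒ no(RD_PORT)  {3A/1Mu/1Ld/1B | 1r 0w}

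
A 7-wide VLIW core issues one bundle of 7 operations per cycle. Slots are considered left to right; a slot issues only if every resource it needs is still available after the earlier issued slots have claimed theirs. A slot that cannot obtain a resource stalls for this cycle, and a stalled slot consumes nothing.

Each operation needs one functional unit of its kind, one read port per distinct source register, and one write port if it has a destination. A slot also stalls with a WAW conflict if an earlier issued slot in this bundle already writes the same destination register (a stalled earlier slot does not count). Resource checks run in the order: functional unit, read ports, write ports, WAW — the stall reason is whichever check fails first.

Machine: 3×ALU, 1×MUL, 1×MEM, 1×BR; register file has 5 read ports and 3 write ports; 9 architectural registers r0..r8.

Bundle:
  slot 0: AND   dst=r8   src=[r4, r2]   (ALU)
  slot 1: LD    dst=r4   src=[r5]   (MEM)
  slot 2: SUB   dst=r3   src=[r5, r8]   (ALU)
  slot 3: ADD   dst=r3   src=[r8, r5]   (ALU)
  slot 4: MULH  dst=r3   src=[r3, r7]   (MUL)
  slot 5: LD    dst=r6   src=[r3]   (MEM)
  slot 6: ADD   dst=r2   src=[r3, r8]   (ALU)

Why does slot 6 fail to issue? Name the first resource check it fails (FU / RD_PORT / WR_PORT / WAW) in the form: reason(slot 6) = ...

reason(slot 6) = RD_PORT

[0] ALU needs rd=2 wr=1: ok; after: ALU=2 MUL=1 MEM=1 BR=1, R=3, W=2
[1] MEM needs rd=1 wr=1: ok; after: ALU=2 MUL=1 MEM=0 BR=1, R=2, W=1
[2] ALU needs rd=2 wr=1: ok; after: ALU=1 MUL=1 MEM=0 BR=1, R=0, W=0
[3] ALU needs rd=2 wr=1: RD_PORT; after: ALU=1 MUL=1 MEM=0 BR=1, R=0, W=0
[4] MUL needs rd=2 wr=1: RD_PORT; after: ALU=1 MUL=1 MEM=0 BR=1, R=0, W=0
[5] MEM needs rd=1 wr=1: FU; after: ALU=1 MUL=1 MEM=0 BR=1, R=0, W=0
[6] ALU needs rd=2 wr=1: RD_PORT; after: ALU=1 MUL=1 MEM=0 BR=1, R=0, W=0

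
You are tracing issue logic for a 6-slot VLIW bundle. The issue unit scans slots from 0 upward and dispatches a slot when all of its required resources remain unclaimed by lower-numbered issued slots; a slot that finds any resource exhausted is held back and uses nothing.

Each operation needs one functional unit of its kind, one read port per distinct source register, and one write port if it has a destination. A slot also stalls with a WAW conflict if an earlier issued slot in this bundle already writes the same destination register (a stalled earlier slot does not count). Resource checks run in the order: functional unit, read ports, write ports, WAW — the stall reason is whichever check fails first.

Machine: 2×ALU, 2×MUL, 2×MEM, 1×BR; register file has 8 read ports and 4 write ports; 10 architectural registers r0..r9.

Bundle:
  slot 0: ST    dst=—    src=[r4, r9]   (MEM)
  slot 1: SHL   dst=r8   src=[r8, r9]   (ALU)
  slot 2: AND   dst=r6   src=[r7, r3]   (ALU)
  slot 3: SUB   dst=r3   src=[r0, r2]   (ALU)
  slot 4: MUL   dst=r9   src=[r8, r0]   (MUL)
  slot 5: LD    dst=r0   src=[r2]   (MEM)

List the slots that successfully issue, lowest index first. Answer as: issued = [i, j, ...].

issued = [0, 1, 2, 4]

#0 MEM src=r4,r9 dispatched  <A:2 Mu:2 Ld:1 B:1 rd:6 wr:4>
#1 ALU src=r8,r9 dispatched  <A:1 Mu:2 Ld:1 B:1 rd:4 wr:3>
#2 ALU src=r7,r3 dispatched  <A:0 Mu:2 Ld:1 B:1 rd:2 wr:2>
#3 ALU src=r0,r2 held:FU  <A:0 Mu:2 Ld:1 B:1 rd:2 wr:2>
#4 MUL src=r8,r0 dispatched  <A:0 Mu:1 Ld:1 B:1 rd:0 wr:1>
#5 MEM src=r2 held:RD_PORT  <A:0 Mu:1 Ld:1 B:1 rd:0 wr:1>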